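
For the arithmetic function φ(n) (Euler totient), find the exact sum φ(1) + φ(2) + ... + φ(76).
Σ_{n ≤ 76} φ(n) = 1772

Compute φ(n) for each 1 ≤ n ≤ 76: φ(1) = 1, φ(2) = 1, φ(3) = 2, φ(4) = 2, φ(5) = 4, φ(6) = 2, φ(7) = 6, φ(8) = 4, φ(9) = 6, φ(10) = 4, φ(11) = 10, φ(12) = 4, φ(13) = 12, φ(14) = 6, φ(15) = 8, φ(16) = 8, φ(17) = 16, φ(18) = 6, φ(19) = 18, φ(20) = 8, φ(21) = 12, φ(22) = 10, φ(23) = 22, φ(24) = 8, φ(25) = 20, φ(26) = 12, φ(27) = 18, φ(28) = 12, φ(29) = 28, φ(30) = 8, φ(31) = 30, φ(32) = 16, φ(33) = 20, φ(34) = 16, φ(35) = 24, φ(36) = 12, φ(37) = 36, φ(38) = 18, φ(39) = 24, φ(40) = 16, φ(41) = 40, φ(42) = 12, φ(43) = 42, φ(44) = 20, φ(45) = 24, φ(46) = 22, φ(47) = 46, φ(48) = 16, φ(49) = 42, φ(50) = 20, φ(51) = 32, φ(52) = 24, φ(53) = 52, φ(54) = 18, φ(55) = 40, φ(56) = 24, φ(57) = 36, φ(58) = 28, φ(59) = 58, φ(60) = 16, φ(61) = 60, φ(62) = 30, φ(63) = 36, φ(64) = 32, φ(65) = 48, φ(66) = 20, φ(67) = 66, φ(68) = 32, φ(69) = 44, φ(70) = 24, φ(71) = 70, φ(72) = 24, φ(73) = 72, φ(74) = 36, φ(75) = 40, φ(76) = 36. Summing all 76 values: 1772. (Average order: Σ_{n ≤ x} φ(n) ~ (3/π²) x². For x = 76, (3/π²)·76² ≈ 1755.69.)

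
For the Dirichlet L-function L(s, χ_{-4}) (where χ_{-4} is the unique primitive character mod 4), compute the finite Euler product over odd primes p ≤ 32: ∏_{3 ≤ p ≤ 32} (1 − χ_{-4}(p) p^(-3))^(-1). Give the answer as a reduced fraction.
∏ = 16829566118167783909225/17369167366519535960064

The odd primes p ≤ 32 are [3, 5, 7, 11, 13, 17, 19, 23, 29, 31]. For each, χ(p) = 1 if p ≡ 1 mod 4, χ(p) = −1 if p ≡ 3 mod 4. Taking (1 − χ(p)/p^3)^(-1) = p^3/(p^3 − χ(p)): (1 − (-1)/3^3)^(-1) · (1 − (1)/5^3)^(-1) · (1 − (-1)/7^3)^(-1) · (1 − (-1)/11^3)^(-1) · (1 − (1)/13^3)^(-1) · (1 − (1)/17^3)^(-1) · (1 − (-1)/19^3)^(-1) · (1 − (-1)/23^3)^(-1) · (1 − (1)/29^3)^(-1) · (1 − (-1)/31^3)^(-1) = 16829566118167783909225/17369167366519535960064.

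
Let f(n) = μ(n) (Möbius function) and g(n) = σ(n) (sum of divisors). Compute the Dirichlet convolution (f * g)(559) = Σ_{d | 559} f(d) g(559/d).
(μ * σ)(559) = 559

Divisors of 559: [1, 13, 43, 559]. For each d | 559:
  d = 1: μ(1) · σ(559/1) = 1 · 616 = 616
  d = 13: μ(13) · σ(559/13) = -1 · 44 = -44
  d = 43: μ(43) · σ(559/43) = -1 · 14 = -14
  d = 559: μ(559) · σ(559/559) = 1 · 1 = 1
Summing: (μ * σ)(559) = 616 + -44 + -14 + 1 = 559.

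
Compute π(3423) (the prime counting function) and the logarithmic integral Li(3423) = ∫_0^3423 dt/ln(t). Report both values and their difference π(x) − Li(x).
π(3423) = 480;  Li(3423) ≈ 495.15;  π(x) − Li(x) ≈ -15.15.

Direct count of primes ≤ 3423 gives π(3423) = 480. Numerical evaluation of the logarithmic integral gives Li(3423) ≈ 495.15. The difference π(x) − Li(x) ≈ -15.15 is typically negative for small/moderate x (Li(x) overestimates), though Littlewood's theorem shows this sign changes infinitely often.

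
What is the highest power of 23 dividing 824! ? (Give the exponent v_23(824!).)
v_23(824!) = 36

Legendre's formula: v_p(n!) = Σ_{k ≥ 1} ⌊n / p^k⌋. For p = 23, n = 824, the terms are:
  ⌊824/23^1⌋ = ⌊824/23⌋ = 35
  ⌊824/23^2⌋ = ⌊824/529⌋ = 1
(the next term ⌊824/23^3⌋ = 0, terminating the sum). Summing: v_23(824!) = 35 + 1 = 36.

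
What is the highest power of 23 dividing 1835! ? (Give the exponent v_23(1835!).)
v_23(1835!) = 82

Legendre's formula: v_p(n!) = Σ_{k ≥ 1} ⌊n / p^k⌋. For p = 23, n = 1835, the terms are:
  ⌊1835/23^1⌋ = ⌊1835/23⌋ = 79
  ⌊1835/23^2⌋ = ⌊1835/529⌋ = 3
(the next term ⌊1835/23^3⌋ = 0, terminating the sum). Summing: v_23(1835!) = 79 + 3 = 82.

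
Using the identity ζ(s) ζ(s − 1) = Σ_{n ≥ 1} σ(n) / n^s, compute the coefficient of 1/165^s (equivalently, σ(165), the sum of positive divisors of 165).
σ(165) = 288

In the product (Σ m^0/m^s)(Σ k / k^s) = Σ (Σ_{d | n} d) / n^s, the coefficient of 1/n^s is σ(n) = Σ_{d | n} d. For n = 165, divisors are [1, 3, 5, 11, 15, 33, 55, 165]; summing: σ(165) = 288.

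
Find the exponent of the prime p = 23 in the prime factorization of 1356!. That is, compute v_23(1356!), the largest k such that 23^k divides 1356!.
v_23(1356!) = 60

Legendre's formula: v_p(n!) = Σ_{k ≥ 1} ⌊n / p^k⌋. For p = 23, n = 1356, the terms are:
  ⌊1356/23^1⌋ = ⌊1356/23⌋ = 58
  ⌊1356/23^2⌋ = ⌊1356/529⌋ = 2
(the next term ⌊1356/23^3⌋ = 0, terminating the sum). Summing: v_23(1356!) = 58 + 2 = 60.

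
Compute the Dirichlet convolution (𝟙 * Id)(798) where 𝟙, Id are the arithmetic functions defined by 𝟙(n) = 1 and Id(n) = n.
(𝟙 * Id)(798) = 1920

Divisors of 798: [1, 2, 3, 6, 7, 14, 19, 21, 38, 42, 57, 114, 133, 266, 399, 798]. For each d | 798:
  d = 1: 𝟙(1) · Id(798/1) = 1 · 798 = 798
  d = 2: 𝟙(2) · Id(798/2) = 1 · 399 = 399
  d = 3: 𝟙(3) · Id(798/3) = 1 · 266 = 266
  d = 6: 𝟙(6) · Id(798/6) = 1 · 133 = 133
  d = 7: 𝟙(7) · Id(798/7) = 1 · 114 = 114
  d = 14: 𝟙(14) · Id(798/14) = 1 · 57 = 57
  d = 19: 𝟙(19) · Id(798/19) = 1 · 42 = 42
  d = 21: 𝟙(21) · Id(798/21) = 1 · 38 = 38
  d = 38: 𝟙(38) · Id(798/38) = 1 · 21 = 21
  d = 42: 𝟙(42) · Id(798/42) = 1 · 19 = 19
  d = 57: 𝟙(57) · Id(798/57) = 1 · 14 = 14
  d = 114: 𝟙(114) · Id(798/114) = 1 · 7 = 7
  d = 133: 𝟙(133) · Id(798/133) = 1 · 6 = 6
  d = 266: 𝟙(266) · Id(798/266) = 1 · 3 = 3
  d = 399: 𝟙(399) · Id(798/399) = 1 · 2 = 2
  d = 798: 𝟙(798) · Id(798/798) = 1 · 1 = 1
Summing: (𝟙 * Id)(798) = 798 + 399 + 266 + 133 + 114 + 57 + 42 + 38 + 21 + 19 + 14 + 7 + 6 + 3 + 2 + 1 = 1920.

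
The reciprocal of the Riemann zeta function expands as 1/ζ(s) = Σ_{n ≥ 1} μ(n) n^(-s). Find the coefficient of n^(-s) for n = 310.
μ(310) = -1

Factor n = 310 = 2 · 5 · 31. μ(n) = 0 if any exponent ≥ 2 (not squarefree); otherwise μ(n) = (−1)^{ω(n)} where ω(n) is the number of distinct prime factors. Applying: μ(310) = -1.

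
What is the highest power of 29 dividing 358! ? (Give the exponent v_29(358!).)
v_29(358!) = 12

Legendre's formula: v_p(n!) = Σ_{k ≥ 1} ⌊n / p^k⌋. For p = 29, n = 358, the terms are:
  ⌊358/29^1⌋ = ⌊358/29⌋ = 12
(the next term ⌊358/29^2⌋ = 0, terminating the sum). Summing: v_29(358!) = 12 = 12.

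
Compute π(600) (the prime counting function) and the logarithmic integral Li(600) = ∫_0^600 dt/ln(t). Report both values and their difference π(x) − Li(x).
π(600) = 109;  Li(600) ≈ 117.65;  π(x) − Li(x) ≈ -8.65.

Direct count of primes ≤ 600 gives π(600) = 109. Numerical evaluation of the logarithmic integral gives Li(600) ≈ 117.65. The difference π(x) − Li(x) ≈ -8.65 is typically negative for small/moderate x (Li(x) overestimates), though Littlewood's theorem shows this sign changes infinitely often.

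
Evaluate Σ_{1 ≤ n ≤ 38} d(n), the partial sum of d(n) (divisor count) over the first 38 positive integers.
Σ_{n ≤ 38} d(n) = 146

Compute d(n) for each 1 ≤ n ≤ 38: d(1) = 1, d(2) = 2, d(3) = 2, d(4) = 3, d(5) = 2, d(6) = 4, d(7) = 2, d(8) = 4, d(9) = 3, d(10) = 4, d(11) = 2, d(12) = 6, d(13) = 2, d(14) = 4, d(15) = 4, d(16) = 5, d(17) = 2, d(18) = 6, d(19) = 2, d(20) = 6, d(21) = 4, d(22) = 4, d(23) = 2, d(24) = 8, d(25) = 3, d(26) = 4, d(27) = 4, d(28) = 6, d(29) = 2, d(30) = 8, d(31) = 2, d(32) = 6, d(33) = 4, d(34) = 4, d(35) = 4, d(36) = 9, d(37) = 2, d(38) = 4. Summing all 38 values: 146. (Dirichlet's divisor formula: Σ_{n ≤ x} d(n) = x ln(x) + (2γ − 1) x + O(√x). For x = 38, the asymptotic estimate is ≈ 144.10.)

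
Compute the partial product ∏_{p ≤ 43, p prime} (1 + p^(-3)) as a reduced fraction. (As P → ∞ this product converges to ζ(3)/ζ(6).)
∏ = 77199709041125603078439960576/65340146372601957980502060935

The primes p ≤ 43 are [2, 3, 5, 7, 11, 13, 17, 19, 23, 29, 31, 37, 41, 43]. For each, (1 + 1/p^3) = (p^3 + 1)/p^3. Multiplying these fractions over p ∈ [2, 3, 5, 7, 11, 13, 17, 19, 23, 29, 31, 37, 41, 43] gives 77199709041125603078439960576/65340146372601957980502060935. (In the limit P → ∞ this tends to ζ(3)/ζ(6).)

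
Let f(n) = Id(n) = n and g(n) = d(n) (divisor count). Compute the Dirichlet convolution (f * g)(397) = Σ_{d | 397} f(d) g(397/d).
(Id * d)(397) = 399

Divisors of 397: [1, 397]. For each d | 397:
  d = 1: Id(1) · d(397/1) = 1 · 2 = 2
  d = 397: Id(397) · d(397/397) = 397 · 1 = 397
Summing: (Id * d)(397) = 2 + 397 = 399.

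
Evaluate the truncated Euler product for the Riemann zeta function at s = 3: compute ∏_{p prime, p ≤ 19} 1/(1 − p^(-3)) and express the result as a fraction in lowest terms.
∏ = 3674541645775/3057655868928

The primes p ≤ 19 are [2, 3, 5, 7, 11, 13, 17, 19]. For each prime, (1 − 1/p^3)^(-1) = p^3 / (p^3 − 1). The product is (1 − 1/2^3)^(-1), (1 − 1/3^3)^(-1), (1 − 1/5^3)^(-1), (1 − 1/7^3)^(-1), (1 − 1/11^3)^(-1), (1 − 1/13^3)^(-1), (1 − 1/17^3)^(-1), (1 − 1/19^3)^(-1) = ∏ p^3 / (p^3 − 1) = 3674541645775/3057655868928.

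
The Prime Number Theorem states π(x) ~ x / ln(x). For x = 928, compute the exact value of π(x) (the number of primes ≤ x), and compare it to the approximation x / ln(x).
π(928) = 157;  x/ln(x) ≈ 135.81;  relative error ≈ 13.50%.

Directly count primes up to 928: π(928) = 157. The PNT approximation gives 928/ln(928) ≈ 928/6.83303 ≈ 135.81. Relative error (π(x) − x/ln(x)) / π(x) ≈ 13.50%; the approximation is known to undercount slightly (Li(x) is a better estimate).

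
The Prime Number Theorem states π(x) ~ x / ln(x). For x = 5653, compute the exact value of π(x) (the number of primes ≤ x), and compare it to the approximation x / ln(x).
π(5653) = 744;  x/ln(x) ≈ 654.29;  relative error ≈ 12.06%.

Directly count primes up to 5653: π(5653) = 744. The PNT approximation gives 5653/ln(5653) ≈ 5653/8.63994 ≈ 654.29. Relative error (π(x) − x/ln(x)) / π(x) ≈ 12.06%; the approximation is known to undercount slightly (Li(x) is a better estimate).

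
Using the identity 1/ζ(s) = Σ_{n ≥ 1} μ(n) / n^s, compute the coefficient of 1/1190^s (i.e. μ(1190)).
μ(1190) = 1

Factor n = 1190 = 2 · 5 · 7 · 17. μ(n) = 0 if any exponent ≥ 2 (not squarefree); otherwise μ(n) = (−1)^{ω(n)} where ω(n) is the number of distinct prime factors. Applying: μ(1190) = 1.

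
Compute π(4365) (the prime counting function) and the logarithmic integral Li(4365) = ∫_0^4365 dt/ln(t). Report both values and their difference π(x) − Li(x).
π(4365) = 596;  Li(4365) ≈ 609.14;  π(x) − Li(x) ≈ -13.14.

Direct count of primes ≤ 4365 gives π(4365) = 596. Numerical evaluation of the logarithmic integral gives Li(4365) ≈ 609.14. The difference π(x) − Li(x) ≈ -13.14 is typically negative for small/moderate x (Li(x) overestimates), though Littlewood's theorem shows this sign changes infinitely often.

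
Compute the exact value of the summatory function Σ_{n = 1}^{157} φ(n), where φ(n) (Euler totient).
Σ_{n ≤ 157} φ(n) = 7560

Compute φ(n) for each 1 ≤ n ≤ 157: φ(1) = 1, φ(2) = 1, φ(3) = 2, φ(4) = 2, φ(5) = 4, φ(6) = 2, φ(7) = 6, φ(8) = 4, φ(9) = 6, φ(10) = 4, φ(11) = 10, φ(12) = 4, φ(13) = 12, φ(14) = 6, φ(15) = 8, φ(16) = 8, φ(17) = 16, φ(18) = 6, φ(19) = 18, φ(20) = 8, φ(21) = 12, φ(22) = 10, φ(23) = 22, φ(24) = 8, φ(25) = 20, φ(26) = 12, φ(27) = 18, φ(28) = 12, φ(29) = 28, φ(30) = 8, φ(31) = 30, φ(32) = 16, φ(33) = 20, φ(34) = 16, φ(35) = 24, φ(36) = 12, φ(37) = 36, φ(38) = 18, φ(39) = 24, φ(40) = 16, φ(41) = 40, φ(42) = 12, φ(43) = 42, φ(44) = 20, φ(45) = 24, φ(46) = 22, φ(47) = 46, φ(48) = 16, φ(49) = 42, φ(50) = 20, φ(51) = 32, φ(52) = 24, φ(53) = 52, φ(54) = 18, φ(55) = 40, φ(56) = 24, φ(57) = 36, φ(58) = 28, φ(59) = 58, φ(60) = 16, φ(61) = 60, φ(62) = 30, φ(63) = 36, φ(64) = 32, φ(65) = 48, φ(66) = 20, φ(67) = 66, φ(68) = 32, φ(69) = 44, φ(70) = 24, φ(71) = 70, φ(72) = 24, φ(73) = 72, φ(74) = 36, φ(75) = 40, φ(76) = 36, φ(77) = 60, φ(78) = 24, φ(79) = 78, φ(80) = 32, φ(81) = 54, φ(82) = 40, φ(83) = 82, φ(84) = 24, φ(85) = 64, φ(86) = 42, φ(87) = 56, φ(88) = 40, φ(89) = 88, φ(90) = 24, φ(91) = 72, φ(92) = 44, φ(93) = 60, φ(94) = 46, φ(95) = 72, φ(96) = 32, φ(97) = 96, φ(98) = 42, φ(99) = 60, φ(100) = 40, φ(101) = 100, φ(102) = 32, φ(103) = 102, φ(104) = 48, φ(105) = 48, φ(106) = 52, φ(107) = 106, φ(108) = 36, φ(109) = 108, φ(110) = 40, φ(111) = 72, φ(112) = 48, φ(113) = 112, φ(114) = 36, φ(115) = 88, φ(116) = 56, φ(117) = 72, φ(118) = 58, φ(119) = 96, φ(120) = 32, φ(121) = 110, φ(122) = 60, φ(123) = 80, φ(124) = 60, φ(125) = 100, φ(126) = 36, φ(127) = 126, φ(128) = 64, φ(129) = 84, φ(130) = 48, φ(131) = 130, φ(132) = 40, φ(133) = 108, φ(134) = 66, φ(135) = 72, φ(136) = 64, φ(137) = 136, φ(138) = 44, φ(139) = 138, φ(140) = 48, φ(141) = 92, φ(142) = 70, φ(143) = 120, φ(144) = 48, φ(145) = 112, φ(146) = 72, φ(147) = 84, φ(148) = 72, φ(149) = 148, φ(150) = 40, φ(151) = 150, φ(152) = 72, φ(153) = 96, φ(154) = 60, φ(155) = 120, φ(156) = 48, φ(157) = 156. Summing all 157 values: 7560. (Average order: Σ_{n ≤ x} φ(n) ~ (3/π²) x². For x = 157, (3/π²)·157² ≈ 7492.40.)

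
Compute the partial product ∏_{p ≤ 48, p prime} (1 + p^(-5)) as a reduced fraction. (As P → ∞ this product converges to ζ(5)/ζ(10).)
∏ = 77350420258916008694441522216355088445733760320747817275637792505856/74669957780522328018216335873020857442299719217280893302140029444835

The primes p ≤ 48 are [2, 3, 5, 7, 11, 13, 17, 19, 23, 29, 31, 37, 41, 43, 47]. For each, (1 + 1/p^5) = (p^5 + 1)/p^5. Multiplying these fractions over p ∈ [2, 3, 5, 7, 11, 13, 17, 19, 23, 29, 31, 37, 41, 43, 47] gives 77350420258916008694441522216355088445733760320747817275637792505856/74669957780522328018216335873020857442299719217280893302140029444835. (In the limit P → ∞ this tends to ζ(5)/ζ(10).)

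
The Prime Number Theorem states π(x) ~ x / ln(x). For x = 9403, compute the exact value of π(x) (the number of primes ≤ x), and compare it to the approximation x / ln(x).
π(9403) = 1163;  x/ln(x) ≈ 1027.79;  relative error ≈ 11.63%.

Directly count primes up to 9403: π(9403) = 1163. The PNT approximation gives 9403/ln(9403) ≈ 9403/9.14878 ≈ 1027.79. Relative error (π(x) − x/ln(x)) / π(x) ≈ 11.63%; the approximation is known to undercount slightly (Li(x) is a better estimate).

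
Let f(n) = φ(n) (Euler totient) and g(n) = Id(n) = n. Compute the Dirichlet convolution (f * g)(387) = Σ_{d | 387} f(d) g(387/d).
(φ * Id)(387) = 1785

Divisors of 387: [1, 3, 9, 43, 129, 387]. For each d | 387:
  d = 1: φ(1) · Id(387/1) = 1 · 387 = 387
  d = 3: φ(3) · Id(387/3) = 2 · 129 = 258
  d = 9: φ(9) · Id(387/9) = 6 · 43 = 258
  d = 43: φ(43) · Id(387/43) = 42 · 9 = 378
  d = 129: φ(129) · Id(387/129) = 84 · 3 = 252
  d = 387: φ(387) · Id(387/387) = 252 · 1 = 252
Summing: (φ * Id)(387) = 387 + 258 + 258 + 378 + 252 + 252 = 1785.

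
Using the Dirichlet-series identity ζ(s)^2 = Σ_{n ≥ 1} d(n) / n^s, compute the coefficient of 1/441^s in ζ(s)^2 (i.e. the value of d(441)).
d(441) = 9

ζ(s)^2 = (Σ 1/m^s)(Σ 1/k^s). The coefficient of 1/n^s in the product is the number of ordered pairs (m, k) with mk = n, which equals d(n). For n = 441, divisors are [1, 3, 7, 9, 21, 49, 63, 147, 441], so d(441) = 9.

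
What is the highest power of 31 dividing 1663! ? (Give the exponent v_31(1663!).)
v_31(1663!) = 54

Legendre's formula: v_p(n!) = Σ_{k ≥ 1} ⌊n / p^k⌋. For p = 31, n = 1663, the terms are:
  ⌊1663/31^1⌋ = ⌊1663/31⌋ = 53
  ⌊1663/31^2⌋ = ⌊1663/961⌋ = 1
(the next term ⌊1663/31^3⌋ = 0, terminating the sum). Summing: v_31(1663!) = 53 + 1 = 54.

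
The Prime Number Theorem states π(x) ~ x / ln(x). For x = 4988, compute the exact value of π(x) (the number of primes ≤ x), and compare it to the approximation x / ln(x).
π(4988) = 667;  x/ln(x) ≈ 585.80;  relative error ≈ 12.17%.

Directly count primes up to 4988: π(4988) = 667. The PNT approximation gives 4988/ln(4988) ≈ 4988/8.51479 ≈ 585.80. Relative error (π(x) − x/ln(x)) / π(x) ≈ 12.17%; the approximation is known to undercount slightly (Li(x) is a better estimate).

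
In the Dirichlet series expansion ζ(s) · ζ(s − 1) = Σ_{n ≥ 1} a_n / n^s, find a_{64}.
σ(64) = 127

In the product (Σ m^0/m^s)(Σ k / k^s) = Σ (Σ_{d | n} d) / n^s, the coefficient of 1/n^s is σ(n) = Σ_{d | n} d. For n = 64, divisors are [1, 2, 4, 8, 16, 32, 64]; summing: σ(64) = 127.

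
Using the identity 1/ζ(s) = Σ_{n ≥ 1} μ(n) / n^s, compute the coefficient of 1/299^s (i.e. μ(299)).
μ(299) = 1

Factor n = 299 = 13 · 23. μ(n) = 0 if any exponent ≥ 2 (not squarefree); otherwise μ(n) = (−1)^{ω(n)} where ω(n) is the number of distinct prime factors. Applying: μ(299) = 1.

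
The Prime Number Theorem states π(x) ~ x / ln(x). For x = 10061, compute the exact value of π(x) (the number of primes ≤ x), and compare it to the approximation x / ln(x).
π(10061) = 1234;  x/ln(x) ≈ 1091.64;  relative error ≈ 11.54%.

Directly count primes up to 10061: π(10061) = 1234. The PNT approximation gives 10061/ln(10061) ≈ 10061/9.21642 ≈ 1091.64. Relative error (π(x) − x/ln(x)) / π(x) ≈ 11.54%; the approximation is known to undercount slightly (Li(x) is a better estimate).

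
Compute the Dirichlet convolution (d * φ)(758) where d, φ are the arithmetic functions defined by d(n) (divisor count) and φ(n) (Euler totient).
(d * φ)(758) = 1140

Divisors of 758: [1, 2, 379, 758]. For each d | 758:
  d = 1: d(1) · φ(758/1) = 1 · 378 = 378
  d = 2: d(2) · φ(758/2) = 2 · 378 = 756
  d = 379: d(379) · φ(758/379) = 2 · 1 = 2
  d = 758: d(758) · φ(758/758) = 4 · 1 = 4
Summing: (d * φ)(758) = 378 + 756 + 2 + 4 = 1140.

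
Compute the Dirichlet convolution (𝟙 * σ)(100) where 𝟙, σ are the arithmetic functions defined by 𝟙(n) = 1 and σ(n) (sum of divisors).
(𝟙 * σ)(100) = 418

Divisors of 100: [1, 2, 4, 5, 10, 20, 25, 50, 100]. For each d | 100:
  d = 1: 𝟙(1) · σ(100/1) = 1 · 217 = 217
  d = 2: 𝟙(2) · σ(100/2) = 1 · 93 = 93
  d = 4: 𝟙(4) · σ(100/4) = 1 · 31 = 31
  d = 5: 𝟙(5) · σ(100/5) = 1 · 42 = 42
  d = 10: 𝟙(10) · σ(100/10) = 1 · 18 = 18
  d = 20: 𝟙(20) · σ(100/20) = 1 · 6 = 6
  d = 25: 𝟙(25) · σ(100/25) = 1 · 7 = 7
  d = 50: 𝟙(50) · σ(100/50) = 1 · 3 = 3
  d = 100: 𝟙(100) · σ(100/100) = 1 · 1 = 1
Summing: (𝟙 * σ)(100) = 217 + 93 + 31 + 42 + 18 + 6 + 7 + 3 + 1 = 418.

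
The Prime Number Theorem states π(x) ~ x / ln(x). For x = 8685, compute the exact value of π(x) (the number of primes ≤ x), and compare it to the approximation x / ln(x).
π(8685) = 1081;  x/ln(x) ≈ 957.62;  relative error ≈ 11.41%.

Directly count primes up to 8685: π(8685) = 1081. The PNT approximation gives 8685/ln(8685) ≈ 8685/9.06935 ≈ 957.62. Relative error (π(x) − x/ln(x)) / π(x) ≈ 11.41%; the approximation is known to undercount slightly (Li(x) is a better estimate).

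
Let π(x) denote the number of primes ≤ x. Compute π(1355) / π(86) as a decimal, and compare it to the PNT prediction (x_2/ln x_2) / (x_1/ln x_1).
π(1355)/π(86) = 217/23 ≈ 9.4348;  PNT prediction ≈ 9.7319.

π(86) = 23 and π(1355) = 217, so π(1355)/π(86) ≈ 9.4348. The PNT-predicted ratio is (1355/ln(1355)) / (86/ln(86)) ≈ 9.7319. The two agree to within a few percent, as expected.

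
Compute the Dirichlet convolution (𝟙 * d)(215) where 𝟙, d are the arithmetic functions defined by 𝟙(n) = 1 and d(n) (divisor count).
(𝟙 * d)(215) = 9

Divisors of 215: [1, 5, 43, 215]. For each d | 215:
  d = 1: 𝟙(1) · d(215/1) = 1 · 4 = 4
  d = 5: 𝟙(5) · d(215/5) = 1 · 2 = 2
  d = 43: 𝟙(43) · d(215/43) = 1 · 2 = 2
  d = 215: 𝟙(215) · d(215/215) = 1 · 1 = 1
Summing: (𝟙 * d)(215) = 4 + 2 + 2 + 1 = 9.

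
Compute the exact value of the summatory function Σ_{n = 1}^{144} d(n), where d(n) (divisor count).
Σ_{n ≤ 144} d(n) = 746

Compute d(n) for each 1 ≤ n ≤ 144: d(1) = 1, d(2) = 2, d(3) = 2, d(4) = 3, d(5) = 2, d(6) = 4, d(7) = 2, d(8) = 4, d(9) = 3, d(10) = 4, d(11) = 2, d(12) = 6, d(13) = 2, d(14) = 4, d(15) = 4, d(16) = 5, d(17) = 2, d(18) = 6, d(19) = 2, d(20) = 6, d(21) = 4, d(22) = 4, d(23) = 2, d(24) = 8, d(25) = 3, d(26) = 4, d(27) = 4, d(28) = 6, d(29) = 2, d(30) = 8, d(31) = 2, d(32) = 6, d(33) = 4, d(34) = 4, d(35) = 4, d(36) = 9, d(37) = 2, d(38) = 4, d(39) = 4, d(40) = 8, d(41) = 2, d(42) = 8, d(43) = 2, d(44) = 6, d(45) = 6, d(46) = 4, d(47) = 2, d(48) = 10, d(49) = 3, d(50) = 6, d(51) = 4, d(52) = 6, d(53) = 2, d(54) = 8, d(55) = 4, d(56) = 8, d(57) = 4, d(58) = 4, d(59) = 2, d(60) = 12, d(61) = 2, d(62) = 4, d(63) = 6, d(64) = 7, d(65) = 4, d(66) = 8, d(67) = 2, d(68) = 6, d(69) = 4, d(70) = 8, d(71) = 2, d(72) = 12, d(73) = 2, d(74) = 4, d(75) = 6, d(76) = 6, d(77) = 4, d(78) = 8, d(79) = 2, d(80) = 10, d(81) = 5, d(82) = 4, d(83) = 2, d(84) = 12, d(85) = 4, d(86) = 4, d(87) = 4, d(88) = 8, d(89) = 2, d(90) = 12, d(91) = 4, d(92) = 6, d(93) = 4, d(94) = 4, d(95) = 4, d(96) = 12, d(97) = 2, d(98) = 6, d(99) = 6, d(100) = 9, d(101) = 2, d(102) = 8, d(103) = 2, d(104) = 8, d(105) = 8, d(106) = 4, d(107) = 2, d(108) = 12, d(109) = 2, d(110) = 8, d(111) = 4, d(112) = 10, d(113) = 2, d(114) = 8, d(115) = 4, d(116) = 6, d(117) = 6, d(118) = 4, d(119) = 4, d(120) = 16, d(121) = 3, d(122) = 4, d(123) = 4, d(124) = 6, d(125) = 4, d(126) = 12, d(127) = 2, d(128) = 8, d(129) = 4, d(130) = 8, d(131) = 2, d(132) = 12, d(133) = 4, d(134) = 4, d(135) = 8, d(136) = 8, d(137) = 2, d(138) = 8, d(139) = 2, d(140) = 12, d(141) = 4, d(142) = 4, d(143) = 4, d(144) = 15. Summing all 144 values: 746. (Dirichlet's divisor formula: Σ_{n ≤ x} d(n) = x ln(x) + (2γ − 1) x + O(√x). For x = 144, the asymptotic estimate is ≈ 737.89.)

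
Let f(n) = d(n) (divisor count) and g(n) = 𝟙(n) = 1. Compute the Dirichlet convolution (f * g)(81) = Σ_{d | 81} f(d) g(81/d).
(d * 𝟙)(81) = 15

Divisors of 81: [1, 3, 9, 27, 81]. For each d | 81:
  d = 1: d(1) · 𝟙(81/1) = 1 · 1 = 1
  d = 3: d(3) · 𝟙(81/3) = 2 · 1 = 2
  d = 9: d(9) · 𝟙(81/9) = 3 · 1 = 3
  d = 27: d(27) · 𝟙(81/27) = 4 · 1 = 4
  d = 81: d(81) · 𝟙(81/81) = 5 · 1 = 5
Summing: (d * 𝟙)(81) = 1 + 2 + 3 + 4 + 5 = 15.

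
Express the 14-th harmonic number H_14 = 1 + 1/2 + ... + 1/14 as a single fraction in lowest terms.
H_14 = 1171733/360360

Direct summation: H_14 = 1 + 1/2 + ... + 1/14. The least common denominator is lcm(1, ..., 14) = 360360; over this denominator the numerator is 360360 + 180180 + 120120 + 90090 + 72072 + 60060 + 51480 + 45045 + 40040 + 36036 + 32760 + 30030 + 27720 + 25740 = 1171733, so H_14 = 1171733/360360 (already in lowest terms) ≈ 3.25156. (The PNT-adjacent estimate ln(14) + γ ≈ 3.21627 matches within O(1/n).)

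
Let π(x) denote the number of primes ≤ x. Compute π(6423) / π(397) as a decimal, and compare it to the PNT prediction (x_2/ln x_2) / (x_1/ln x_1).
π(6423)/π(397) = 835/78 ≈ 10.7051;  PNT prediction ≈ 11.0421.

π(397) = 78 and π(6423) = 835, so π(6423)/π(397) ≈ 10.7051. The PNT-predicted ratio is (6423/ln(6423)) / (397/ln(397)) ≈ 11.0421. The two agree to within a few percent, as expected.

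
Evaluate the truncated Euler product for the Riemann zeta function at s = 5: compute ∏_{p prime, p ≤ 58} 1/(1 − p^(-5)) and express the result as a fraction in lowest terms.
∏ = 16271272514460981588256692497708850770212394550299268449499486458883457010851/15691809316785373562301814354101424660311534867697905028310662923501211484160

The primes p ≤ 58 are [2, 3, 5, 7, 11, 13, 17, 19, 23, 29, 31, 37, 41, 43, 47, 53]. For each prime, (1 − 1/p^5)^(-1) = p^5 / (p^5 − 1). The product is (1 − 1/2^5)^(-1), (1 − 1/3^5)^(-1), (1 − 1/5^5)^(-1), (1 − 1/7^5)^(-1), (1 − 1/11^5)^(-1), (1 − 1/13^5)^(-1), (1 − 1/17^5)^(-1), (1 − 1/19^5)^(-1), (1 − 1/23^5)^(-1), (1 − 1/29^5)^(-1), (1 − 1/31^5)^(-1), (1 − 1/37^5)^(-1), (1 − 1/41^5)^(-1), (1 − 1/43^5)^(-1), (1 − 1/47^5)^(-1), (1 − 1/53^5)^(-1) = ∏ p^5 / (p^5 − 1) = 16271272514460981588256692497708850770212394550299268449499486458883457010851/15691809316785373562301814354101424660311534867697905028310662923501211484160.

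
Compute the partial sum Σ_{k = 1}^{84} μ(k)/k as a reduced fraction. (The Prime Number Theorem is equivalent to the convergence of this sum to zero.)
Σ μ(k)/k = -223590076836035175208867029720/8902150522975861711854133933093

Values of μ(k) for 1 ≤ k ≤ 84: μ(1) = 1, μ(2) = -1, μ(3) = -1, μ(5) = -1, μ(6) = 1, μ(7) = -1, μ(10) = 1, μ(11) = -1, μ(13) = -1, μ(14) = 1, μ(15) = 1, μ(17) = -1, μ(19) = -1, μ(21) = 1, μ(22) = 1, μ(23) = -1, μ(26) = 1, μ(29) = -1, μ(30) = -1, μ(31) = -1, μ(33) = 1, μ(34) = 1, μ(35) = 1, μ(37) = -1, μ(38) = 1, μ(39) = 1, μ(41) = -1, μ(42) = -1, μ(43) = -1, μ(46) = 1, μ(47) = -1, μ(51) = 1, μ(53) = -1, μ(55) = 1, μ(57) = 1, μ(58) = 1, μ(59) = -1, μ(61) = -1, μ(62) = 1, μ(65) = 1, μ(66) = -1, μ(67) = -1, μ(69) = 1, μ(70) = -1, μ(71) = -1, μ(73) = -1, μ(74) = 1, μ(77) = 1, μ(78) = -1, μ(79) = -1, μ(82) = 1, μ(83) = -1, with μ = 0 on non-squarefree integers. Summing μ(k)/k for k where μ(k) ≠ 0 gives -223590076836035175208867029720/8902150522975861711854133933093 ≈ -0.0251. (PNT ⟺ this sum → 0 as n → ∞.)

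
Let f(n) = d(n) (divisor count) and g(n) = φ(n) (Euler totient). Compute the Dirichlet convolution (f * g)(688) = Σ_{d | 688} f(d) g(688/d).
(d * φ)(688) = 1364

Divisors of 688: [1, 2, 4, 8, 16, 43, 86, 172, 344, 688]. For each d | 688:
  d = 1: d(1) · φ(688/1) = 1 · 336 = 336
  d = 2: d(2) · φ(688/2) = 2 · 168 = 336
  d = 4: d(4) · φ(688/4) = 3 · 84 = 252
  d = 8: d(8) · φ(688/8) = 4 · 42 = 168
  d = 16: d(16) · φ(688/16) = 5 · 42 = 210
  d = 43: d(43) · φ(688/43) = 2 · 8 = 16
  d = 86: d(86) · φ(688/86) = 4 · 4 = 16
  d = 172: d(172) · φ(688/172) = 6 · 2 = 12
  d = 344: d(344) · φ(688/344) = 8 · 1 = 8
  d = 688: d(688) · φ(688/688) = 10 · 1 = 10
Summing: (d * φ)(688) = 336 + 336 + 252 + 168 + 210 + 16 + 16 + 12 + 8 + 10 = 1364.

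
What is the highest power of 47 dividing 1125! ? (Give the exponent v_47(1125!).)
v_47(1125!) = 23

Legendre's formula: v_p(n!) = Σ_{k ≥ 1} ⌊n / p^k⌋. For p = 47, n = 1125, the terms are:
  ⌊1125/47^1⌋ = ⌊1125/47⌋ = 23
(the next term ⌊1125/47^2⌋ = 0, terminating the sum). Summing: v_47(1125!) = 23 = 23.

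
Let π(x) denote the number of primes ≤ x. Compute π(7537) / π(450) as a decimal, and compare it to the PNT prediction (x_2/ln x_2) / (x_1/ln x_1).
π(7537)/π(450) = 955/87 ≈ 10.9770;  PNT prediction ≈ 11.4615.

π(450) = 87 and π(7537) = 955, so π(7537)/π(450) ≈ 10.9770. The PNT-predicted ratio is (7537/ln(7537)) / (450/ln(450)) ≈ 11.4615. The two agree to within a few percent, as expected.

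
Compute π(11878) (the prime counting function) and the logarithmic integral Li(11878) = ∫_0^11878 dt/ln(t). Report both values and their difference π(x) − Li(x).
π(11878) = 1423;  Li(11878) ≈ 1448.10;  π(x) − Li(x) ≈ -25.10.

Direct count of primes ≤ 11878 gives π(11878) = 1423. Numerical evaluation of the logarithmic integral gives Li(11878) ≈ 1448.10. The difference π(x) − Li(x) ≈ -25.10 is typically negative for small/moderate x (Li(x) overestimates), though Littlewood's theorem shows this sign changes infinitely often.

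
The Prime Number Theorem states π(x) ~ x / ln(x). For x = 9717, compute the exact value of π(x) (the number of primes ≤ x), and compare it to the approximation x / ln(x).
π(9717) = 1197;  x/ln(x) ≈ 1058.31;  relative error ≈ 11.59%.

Directly count primes up to 9717: π(9717) = 1197. The PNT approximation gives 9717/ln(9717) ≈ 9717/9.18163 ≈ 1058.31. Relative error (π(x) − x/ln(x)) / π(x) ≈ 11.59%; the approximation is known to undercount slightly (Li(x) is a better estimate).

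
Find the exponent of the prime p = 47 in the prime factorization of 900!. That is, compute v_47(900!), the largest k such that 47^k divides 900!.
v_47(900!) = 19

Legendre's formula: v_p(n!) = Σ_{k ≥ 1} ⌊n / p^k⌋. For p = 47, n = 900, the terms are:
  ⌊900/47^1⌋ = ⌊900/47⌋ = 19
(the next term ⌊900/47^2⌋ = 0, terminating the sum). Summing: v_47(900!) = 19 = 19.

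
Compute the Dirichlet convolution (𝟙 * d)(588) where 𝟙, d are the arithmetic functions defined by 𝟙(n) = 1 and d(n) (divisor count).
(𝟙 * d)(588) = 108

Divisors of 588: [1, 2, 3, 4, 6, 7, 12, 14, 21, 28, 42, 49, 84, 98, 147, 196, 294, 588]. For each d | 588:
  d = 1: 𝟙(1) · d(588/1) = 1 · 18 = 18
  d = 2: 𝟙(2) · d(588/2) = 1 · 12 = 12
  d = 3: 𝟙(3) · d(588/3) = 1 · 9 = 9
  d = 4: 𝟙(4) · d(588/4) = 1 · 6 = 6
  d = 6: 𝟙(6) · d(588/6) = 1 · 6 = 6
  d = 7: 𝟙(7) · d(588/7) = 1 · 12 = 12
  d = 12: 𝟙(12) · d(588/12) = 1 · 3 = 3
  d = 14: 𝟙(14) · d(588/14) = 1 · 8 = 8
  d = 21: 𝟙(21) · d(588/21) = 1 · 6 = 6
  d = 28: 𝟙(28) · d(588/28) = 1 · 4 = 4
  d = 42: 𝟙(42) · d(588/42) = 1 · 4 = 4
  d = 49: 𝟙(49) · d(588/49) = 1 · 6 = 6
  d = 84: 𝟙(84) · d(588/84) = 1 · 2 = 2
  d = 98: 𝟙(98) · d(588/98) = 1 · 4 = 4
  d = 147: 𝟙(147) · d(588/147) = 1 · 3 = 3
  d = 196: 𝟙(196) · d(588/196) = 1 · 2 = 2
  d = 294: 𝟙(294) · d(588/294) = 1 · 2 = 2
  d = 588: 𝟙(588) · d(588/588) = 1 · 1 = 1
Summing: (𝟙 * d)(588) = 18 + 12 + 9 + 6 + 6 + 12 + 3 + 8 + 6 + 4 + 4 + 6 + 2 + 4 + 3 + 2 + 2 + 1 = 108.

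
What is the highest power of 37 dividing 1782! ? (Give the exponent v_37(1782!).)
v_37(1782!) = 49

Legendre's formula: v_p(n!) = Σ_{k ≥ 1} ⌊n / p^k⌋. For p = 37, n = 1782, the terms are:
  ⌊1782/37^1⌋ = ⌊1782/37⌋ = 48
  ⌊1782/37^2⌋ = ⌊1782/1369⌋ = 1
(the next term ⌊1782/37^3⌋ = 0, terminating the sum). Summing: v_37(1782!) = 48 + 1 = 49.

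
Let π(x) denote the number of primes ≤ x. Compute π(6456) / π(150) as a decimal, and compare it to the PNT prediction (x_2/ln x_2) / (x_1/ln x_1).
π(6456)/π(150) = 838/35 ≈ 23.9429;  PNT prediction ≈ 24.5826.

π(150) = 35 and π(6456) = 838, so π(6456)/π(150) ≈ 23.9429. The PNT-predicted ratio is (6456/ln(6456)) / (150/ln(150)) ≈ 24.5826. The two agree to within a few percent, as expected.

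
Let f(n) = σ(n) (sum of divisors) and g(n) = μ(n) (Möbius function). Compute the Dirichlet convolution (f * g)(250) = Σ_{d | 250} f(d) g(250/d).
(σ * μ)(250) = 250

Divisors of 250: [1, 2, 5, 10, 25, 50, 125, 250]. For each d | 250:
  d = 1: σ(1) · μ(250/1) = 1 · 0 = 0
  d = 2: σ(2) · μ(250/2) = 3 · 0 = 0
  d = 5: σ(5) · μ(250/5) = 6 · 0 = 0
  d = 10: σ(10) · μ(250/10) = 18 · 0 = 0
  d = 25: σ(25) · μ(250/25) = 31 · 1 = 31
  d = 50: σ(50) · μ(250/50) = 93 · -1 = -93
  d = 125: σ(125) · μ(250/125) = 156 · -1 = -156
  d = 250: σ(250) · μ(250/250) = 468 · 1 = 468
Summing: (σ * μ)(250) = 0 + 0 + 0 + 0 + 31 + -93 + -156 + 468 = 250.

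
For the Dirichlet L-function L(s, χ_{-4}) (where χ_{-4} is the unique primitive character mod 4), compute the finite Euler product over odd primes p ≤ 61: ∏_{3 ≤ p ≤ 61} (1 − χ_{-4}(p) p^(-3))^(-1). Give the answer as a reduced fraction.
∏ = 126115667482028600084463789626710364805572778792731/130156894276470431285217911893722225289762827141120

The odd primes p ≤ 61 are [3, 5, 7, 11, 13, 17, 19, 23, 29, 31, 37, 41, 43, 47, 53, 59, 61]. For each, χ(p) = 1 if p ≡ 1 mod 4, χ(p) = −1 if p ≡ 3 mod 4. Taking (1 − χ(p)/p^3)^(-1) = p^3/(p^3 − χ(p)): (1 − (-1)/3^3)^(-1) · (1 − (1)/5^3)^(-1) · (1 − (-1)/7^3)^(-1) · (1 − (-1)/11^3)^(-1) · (1 − (1)/13^3)^(-1) · (1 − (1)/17^3)^(-1) · (1 − (-1)/19^3)^(-1) · (1 − (-1)/23^3)^(-1) · (1 − (1)/29^3)^(-1) · (1 − (-1)/31^3)^(-1) · (1 − (1)/37^3)^(-1) · (1 − (1)/41^3)^(-1) · (1 − (-1)/43^3)^(-1) · (1 − (-1)/47^3)^(-1) · (1 − (1)/53^3)^(-1) · (1 − (-1)/59^3)^(-1) · (1 − (1)/61^3)^(-1) = 126115667482028600084463789626710364805572778792731/130156894276470431285217911893722225289762827141120.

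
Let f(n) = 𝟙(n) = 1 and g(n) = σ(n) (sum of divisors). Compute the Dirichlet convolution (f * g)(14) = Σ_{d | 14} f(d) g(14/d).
(𝟙 * σ)(14) = 36

Divisors of 14: [1, 2, 7, 14]. For each d | 14:
  d = 1: 𝟙(1) · σ(14/1) = 1 · 24 = 24
  d = 2: 𝟙(2) · σ(14/2) = 1 · 8 = 8
  d = 7: 𝟙(7) · σ(14/7) = 1 · 3 = 3
  d = 14: 𝟙(14) · σ(14/14) = 1 · 1 = 1
Summing: (𝟙 * σ)(14) = 24 + 8 + 3 + 1 = 36.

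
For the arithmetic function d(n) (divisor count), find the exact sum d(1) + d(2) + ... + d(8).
Σ_{n ≤ 8} d(n) = 20

Compute d(n) for each 1 ≤ n ≤ 8: d(1) = 1, d(2) = 2, d(3) = 2, d(4) = 3, d(5) = 2, d(6) = 4, d(7) = 2, d(8) = 4. Summing all 8 values: 20. (Dirichlet's divisor formula: Σ_{n ≤ x} d(n) = x ln(x) + (2γ − 1) x + O(√x). For x = 8, the asymptotic estimate is ≈ 17.87.)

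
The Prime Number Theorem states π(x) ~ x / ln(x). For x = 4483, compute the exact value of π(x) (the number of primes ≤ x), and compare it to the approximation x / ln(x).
π(4483) = 609;  x/ln(x) ≈ 533.18;  relative error ≈ 12.45%.

Directly count primes up to 4483: π(4483) = 609. The PNT approximation gives 4483/ln(4483) ≈ 4483/8.40805 ≈ 533.18. Relative error (π(x) − x/ln(x)) / π(x) ≈ 12.45%; the approximation is known to undercount slightly (Li(x) is a better estimate).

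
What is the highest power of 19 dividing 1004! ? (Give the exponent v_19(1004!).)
v_19(1004!) = 54

Legendre's formula: v_p(n!) = Σ_{k ≥ 1} ⌊n / p^k⌋. For p = 19, n = 1004, the terms are:
  ⌊1004/19^1⌋ = ⌊1004/19⌋ = 52
  ⌊1004/19^2⌋ = ⌊1004/361⌋ = 2
(the next term ⌊1004/19^3⌋ = 0, terminating the sum). Summing: v_19(1004!) = 52 + 2 = 54.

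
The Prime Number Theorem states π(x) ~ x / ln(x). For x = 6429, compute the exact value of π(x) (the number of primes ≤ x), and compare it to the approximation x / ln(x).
π(6429) = 836;  x/ln(x) ≈ 733.19;  relative error ≈ 12.30%.

Directly count primes up to 6429: π(6429) = 836. The PNT approximation gives 6429/ln(6429) ≈ 6429/8.76857 ≈ 733.19. Relative error (π(x) − x/ln(x)) / π(x) ≈ 12.30%; the approximation is known to undercount slightly (Li(x) is a better estimate).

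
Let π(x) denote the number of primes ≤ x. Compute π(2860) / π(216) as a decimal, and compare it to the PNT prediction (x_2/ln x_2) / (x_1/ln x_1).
π(2860)/π(216) = 415/47 ≈ 8.8298;  PNT prediction ≈ 8.9429.

π(216) = 47 and π(2860) = 415, so π(2860)/π(216) ≈ 8.8298. The PNT-predicted ratio is (2860/ln(2860)) / (216/ln(216)) ≈ 8.9429. The two agree to within a few percent, as expected.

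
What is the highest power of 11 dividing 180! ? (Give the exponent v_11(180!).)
v_11(180!) = 17

Legendre's formula: v_p(n!) = Σ_{k ≥ 1} ⌊n / p^k⌋. For p = 11, n = 180, the terms are:
  ⌊180/11^1⌋ = ⌊180/11⌋ = 16
  ⌊180/11^2⌋ = ⌊180/121⌋ = 1
(the next term ⌊180/11^3⌋ = 0, terminating the sum). Summing: v_11(180!) = 16 + 1 = 17.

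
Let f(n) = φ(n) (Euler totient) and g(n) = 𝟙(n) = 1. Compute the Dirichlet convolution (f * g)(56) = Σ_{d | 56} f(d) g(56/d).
(φ * 𝟙)(56) = 56

Divisors of 56: [1, 2, 4, 7, 8, 14, 28, 56]. For each d | 56:
  d = 1: φ(1) · 𝟙(56/1) = 1 · 1 = 1
  d = 2: φ(2) · 𝟙(56/2) = 1 · 1 = 1
  d = 4: φ(4) · 𝟙(56/4) = 2 · 1 = 2
  d = 7: φ(7) · 𝟙(56/7) = 6 · 1 = 6
  d = 8: φ(8) · 𝟙(56/8) = 4 · 1 = 4
  d = 14: φ(14) · 𝟙(56/14) = 6 · 1 = 6
  d = 28: φ(28) · 𝟙(56/28) = 12 · 1 = 12
  d = 56: φ(56) · 𝟙(56/56) = 24 · 1 = 24
Summing: (φ * 𝟙)(56) = 1 + 1 + 2 + 6 + 4 + 6 + 12 + 24 = 56.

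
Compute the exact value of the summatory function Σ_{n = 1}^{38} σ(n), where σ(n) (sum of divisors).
Σ_{n ≤ 38} σ(n) = 1196

Compute σ(n) for each 1 ≤ n ≤ 38: σ(1) = 1, σ(2) = 3, σ(3) = 4, σ(4) = 7, σ(5) = 6, σ(6) = 12, σ(7) = 8, σ(8) = 15, σ(9) = 13, σ(10) = 18, σ(11) = 12, σ(12) = 28, σ(13) = 14, σ(14) = 24, σ(15) = 24, σ(16) = 31, σ(17) = 18, σ(18) = 39, σ(19) = 20, σ(20) = 42, σ(21) = 32, σ(22) = 36, σ(23) = 24, σ(24) = 60, σ(25) = 31, σ(26) = 42, σ(27) = 40, σ(28) = 56, σ(29) = 30, σ(30) = 72, σ(31) = 32, σ(32) = 63, σ(33) = 48, σ(34) = 54, σ(35) = 48, σ(36) = 91, σ(37) = 38, σ(38) = 60. Summing all 38 values: 1196. (Average order: Σ_{n ≤ x} σ(n) ~ (π²/12) x². For x = 38, (π²/12)·38² ≈ 1187.64.)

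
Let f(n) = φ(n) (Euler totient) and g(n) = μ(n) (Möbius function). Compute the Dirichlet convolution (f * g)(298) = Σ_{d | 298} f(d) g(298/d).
(φ * μ)(298) = 0

Divisors of 298: [1, 2, 149, 298]. For each d | 298:
  d = 1: φ(1) · μ(298/1) = 1 · 1 = 1
  d = 2: φ(2) · μ(298/2) = 1 · -1 = -1
  d = 149: φ(149) · μ(298/149) = 148 · -1 = -148
  d = 298: φ(298) · μ(298/298) = 148 · 1 = 148
Summing: (φ * μ)(298) = 1 + -1 + -148 + 148 = 0.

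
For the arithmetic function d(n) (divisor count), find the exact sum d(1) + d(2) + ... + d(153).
Σ_{n ≤ 153} d(n) = 796

Compute d(n) for each 1 ≤ n ≤ 153: d(1) = 1, d(2) = 2, d(3) = 2, d(4) = 3, d(5) = 2, d(6) = 4, d(7) = 2, d(8) = 4, d(9) = 3, d(10) = 4, d(11) = 2, d(12) = 6, d(13) = 2, d(14) = 4, d(15) = 4, d(16) = 5, d(17) = 2, d(18) = 6, d(19) = 2, d(20) = 6, d(21) = 4, d(22) = 4, d(23) = 2, d(24) = 8, d(25) = 3, d(26) = 4, d(27) = 4, d(28) = 6, d(29) = 2, d(30) = 8, d(31) = 2, d(32) = 6, d(33) = 4, d(34) = 4, d(35) = 4, d(36) = 9, d(37) = 2, d(38) = 4, d(39) = 4, d(40) = 8, d(41) = 2, d(42) = 8, d(43) = 2, d(44) = 6, d(45) = 6, d(46) = 4, d(47) = 2, d(48) = 10, d(49) = 3, d(50) = 6, d(51) = 4, d(52) = 6, d(53) = 2, d(54) = 8, d(55) = 4, d(56) = 8, d(57) = 4, d(58) = 4, d(59) = 2, d(60) = 12, d(61) = 2, d(62) = 4, d(63) = 6, d(64) = 7, d(65) = 4, d(66) = 8, d(67) = 2, d(68) = 6, d(69) = 4, d(70) = 8, d(71) = 2, d(72) = 12, d(73) = 2, d(74) = 4, d(75) = 6, d(76) = 6, d(77) = 4, d(78) = 8, d(79) = 2, d(80) = 10, d(81) = 5, d(82) = 4, d(83) = 2, d(84) = 12, d(85) = 4, d(86) = 4, d(87) = 4, d(88) = 8, d(89) = 2, d(90) = 12, d(91) = 4, d(92) = 6, d(93) = 4, d(94) = 4, d(95) = 4, d(96) = 12, d(97) = 2, d(98) = 6, d(99) = 6, d(100) = 9, d(101) = 2, d(102) = 8, d(103) = 2, d(104) = 8, d(105) = 8, d(106) = 4, d(107) = 2, d(108) = 12, d(109) = 2, d(110) = 8, d(111) = 4, d(112) = 10, d(113) = 2, d(114) = 8, d(115) = 4, d(116) = 6, d(117) = 6, d(118) = 4, d(119) = 4, d(120) = 16, d(121) = 3, d(122) = 4, d(123) = 4, d(124) = 6, d(125) = 4, d(126) = 12, d(127) = 2, d(128) = 8, d(129) = 4, d(130) = 8, d(131) = 2, d(132) = 12, d(133) = 4, d(134) = 4, d(135) = 8, d(136) = 8, d(137) = 2, d(138) = 8, d(139) = 2, d(140) = 12, d(141) = 4, d(142) = 4, d(143) = 4, d(144) = 15, d(145) = 4, d(146) = 4, d(147) = 6, d(148) = 6, d(149) = 2, d(150) = 12, d(151) = 2, d(152) = 8, d(153) = 6. Summing all 153 values: 796. (Dirichlet's divisor formula: Σ_{n ≤ x} d(n) = x ln(x) + (2γ − 1) x + O(√x). For x = 153, the asymptotic estimate is ≈ 793.28.)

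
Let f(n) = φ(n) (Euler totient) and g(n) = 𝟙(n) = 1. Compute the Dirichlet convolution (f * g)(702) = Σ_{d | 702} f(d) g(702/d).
(φ * 𝟙)(702) = 702

Divisors of 702: [1, 2, 3, 6, 9, 13, 18, 26, 27, 39, 54, 78, 117, 234, 351, 702]. For each d | 702:
  d = 1: φ(1) · 𝟙(702/1) = 1 · 1 = 1
  d = 2: φ(2) · 𝟙(702/2) = 1 · 1 = 1
  d = 3: φ(3) · 𝟙(702/3) = 2 · 1 = 2
  d = 6: φ(6) · 𝟙(702/6) = 2 · 1 = 2
  d = 9: φ(9) · 𝟙(702/9) = 6 · 1 = 6
  d = 13: φ(13) · 𝟙(702/13) = 12 · 1 = 12
  d = 18: φ(18) · 𝟙(702/18) = 6 · 1 = 6
  d = 26: φ(26) · 𝟙(702/26) = 12 · 1 = 12
  d = 27: φ(27) · 𝟙(702/27) = 18 · 1 = 18
  d = 39: φ(39) · 𝟙(702/39) = 24 · 1 = 24
  d = 54: φ(54) · 𝟙(702/54) = 18 · 1 = 18
  d = 78: φ(78) · 𝟙(702/78) = 24 · 1 = 24
  d = 117: φ(117) · 𝟙(702/117) = 72 · 1 = 72
  d = 234: φ(234) · 𝟙(702/234) = 72 · 1 = 72
  d = 351: φ(351) · 𝟙(702/351) = 216 · 1 = 216
  d = 702: φ(702) · 𝟙(702/702) = 216 · 1 = 216
Summing: (φ * 𝟙)(702) = 1 + 1 + 2 + 2 + 6 + 12 + 6 + 12 + 18 + 24 + 18 + 24 + 72 + 72 + 216 + 216 = 702.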